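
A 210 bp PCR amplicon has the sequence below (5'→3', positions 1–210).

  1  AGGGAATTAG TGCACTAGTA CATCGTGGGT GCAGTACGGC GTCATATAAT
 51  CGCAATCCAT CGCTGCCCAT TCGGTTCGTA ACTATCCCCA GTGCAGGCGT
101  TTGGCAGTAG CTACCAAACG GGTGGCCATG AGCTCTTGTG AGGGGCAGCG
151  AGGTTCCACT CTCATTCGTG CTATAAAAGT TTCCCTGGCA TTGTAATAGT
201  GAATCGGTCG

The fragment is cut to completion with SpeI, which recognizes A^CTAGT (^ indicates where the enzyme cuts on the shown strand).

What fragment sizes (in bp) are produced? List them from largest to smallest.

196, 14 bp

The SpeI site (ACTAGT) starts at position 14.
SpeI cuts after the first base of each site, so after position 14.
Linear molecule, 1 cut → 2 fragments:
  1–14 → 14 bp
  15–210 → 196 bp
Sorted largest to smallest: 196, 14 bp.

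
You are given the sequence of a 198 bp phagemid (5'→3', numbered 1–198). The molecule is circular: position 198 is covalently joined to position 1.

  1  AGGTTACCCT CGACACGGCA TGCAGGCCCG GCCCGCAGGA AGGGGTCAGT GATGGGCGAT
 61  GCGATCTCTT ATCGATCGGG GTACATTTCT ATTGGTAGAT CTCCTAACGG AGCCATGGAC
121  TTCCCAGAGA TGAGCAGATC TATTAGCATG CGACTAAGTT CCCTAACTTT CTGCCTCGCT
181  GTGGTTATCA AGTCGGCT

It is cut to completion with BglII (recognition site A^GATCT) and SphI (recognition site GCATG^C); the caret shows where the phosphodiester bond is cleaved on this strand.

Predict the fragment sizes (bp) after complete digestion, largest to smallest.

75, 70, 39, 14 bp

BglII sites (AGATCT) start at positions 97, 136.
BglII cuts after the first base of each site, so after positions 97, 136.
SphI sites (GCATGC) start at positions 18, 146.
SphI cuts after base 5 of each site (before the last base), so after positions 22, 150.
Combined cut positions: 22, 97, 136, 150.
Circular molecule, 4 cuts → 4 fragments:
  23–97 → 75 bp
  98–136 → 39 bp
  137–150 → 14 bp
  151–198 then 1–22 → 48 + 22 = 70 bp
Sorted largest to smallest: 75, 70, 39, 14 bp.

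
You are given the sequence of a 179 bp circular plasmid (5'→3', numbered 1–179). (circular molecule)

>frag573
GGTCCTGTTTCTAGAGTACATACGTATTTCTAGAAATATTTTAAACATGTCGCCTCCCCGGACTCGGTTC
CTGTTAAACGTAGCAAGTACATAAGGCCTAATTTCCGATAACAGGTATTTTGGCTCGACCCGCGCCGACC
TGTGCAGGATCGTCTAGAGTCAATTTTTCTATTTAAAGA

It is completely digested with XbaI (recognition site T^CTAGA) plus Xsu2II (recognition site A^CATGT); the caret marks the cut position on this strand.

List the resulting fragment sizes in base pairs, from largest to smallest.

XbaI sites (TCTAGA) start at positions 10, 29, 153.
XbaI cuts after the first base of each site, so after positions 10, 29, 153.
The Xsu2II site (ACATGT) starts at position 45.
Xsu2II cuts after the first base of each site, so after position 45.
Combined cut positions: 10, 29, 45, 153.
Circular molecule, 4 cuts → 4 fragments:
  11–29 → 19 bp
  30–45 → 16 bp
  46–153 → 108 bp
  154–179 then 1–10 → 26 + 10 = 36 bp
Sorted largest to smallest: 108, 36, 19, 16 bp.

108, 36, 19, 16 bp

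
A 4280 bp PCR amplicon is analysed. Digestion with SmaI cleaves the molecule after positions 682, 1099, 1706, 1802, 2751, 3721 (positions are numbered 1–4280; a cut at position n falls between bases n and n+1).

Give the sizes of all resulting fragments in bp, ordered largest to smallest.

Linear molecule, 6 cuts → 7 fragments:
  682 − 0 = 682 bp
  1099 − 682 = 417 bp
  1706 − 1099 = 607 bp
  1802 − 1706 = 96 bp
  2751 − 1802 = 949 bp
  3721 − 2751 = 970 bp
  4280 − 3721 = 559 bp
Sorted largest to smallest: 970, 949, 682, 607, 559, 417, 96 bp.

970, 949, 682, 607, 559, 417, 96 bp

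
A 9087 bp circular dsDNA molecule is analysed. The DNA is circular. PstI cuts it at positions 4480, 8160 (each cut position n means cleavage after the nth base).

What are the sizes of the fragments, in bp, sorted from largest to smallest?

5407, 3680 bp

Circular molecule, 2 cuts → 2 fragments:
  8160 − 4480 = 3680 bp
  wrap: 9087 − 8160 + 4480 = 5407 bp
Sorted largest to smallest: 5407, 3680 bp.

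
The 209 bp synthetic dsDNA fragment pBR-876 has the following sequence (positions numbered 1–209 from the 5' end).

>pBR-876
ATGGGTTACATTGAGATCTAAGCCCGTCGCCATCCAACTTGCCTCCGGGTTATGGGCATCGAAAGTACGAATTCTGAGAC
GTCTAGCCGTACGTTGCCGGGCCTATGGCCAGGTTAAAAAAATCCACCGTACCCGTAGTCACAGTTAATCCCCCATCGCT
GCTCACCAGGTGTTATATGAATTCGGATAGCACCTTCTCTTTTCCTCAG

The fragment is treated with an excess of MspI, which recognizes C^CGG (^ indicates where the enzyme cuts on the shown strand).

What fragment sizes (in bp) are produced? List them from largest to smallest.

112, 52, 45 bp

MspI sites (CCGG) start at positions 45, 97.
MspI cuts after the first base of each site, so after positions 45, 97.
Linear molecule, 2 cuts → 3 fragments:
  1–45 → 45 bp
  46–97 → 52 bp
  98–209 → 112 bp
Sorted largest to smallest: 112, 52, 45 bp.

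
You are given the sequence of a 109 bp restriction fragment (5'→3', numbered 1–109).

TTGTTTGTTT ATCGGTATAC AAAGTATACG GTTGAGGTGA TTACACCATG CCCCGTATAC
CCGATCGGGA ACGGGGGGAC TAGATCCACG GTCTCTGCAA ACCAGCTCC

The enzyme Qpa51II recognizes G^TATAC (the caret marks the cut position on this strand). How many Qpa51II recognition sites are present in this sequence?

3

GTATAC occurs starting at positions 15, 24, 55.
Qpa51II cuts at 3 sites.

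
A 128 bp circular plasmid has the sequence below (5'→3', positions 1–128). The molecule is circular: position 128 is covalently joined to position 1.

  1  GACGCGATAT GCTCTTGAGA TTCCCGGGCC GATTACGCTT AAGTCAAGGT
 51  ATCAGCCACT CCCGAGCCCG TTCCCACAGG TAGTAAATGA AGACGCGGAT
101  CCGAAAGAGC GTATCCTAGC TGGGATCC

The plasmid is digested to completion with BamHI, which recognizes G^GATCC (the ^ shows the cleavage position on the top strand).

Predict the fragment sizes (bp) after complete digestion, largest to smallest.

102, 26 bp

BamHI sites (GGATCC) start at positions 97, 123.
BamHI cuts after the first base of each site, so after positions 97, 123.
Circular molecule, 2 cuts → 2 fragments:
  98–123 → 26 bp
  124–128 then 1–97 → 5 + 97 = 102 bp
Sorted largest to smallest: 102, 26 bp.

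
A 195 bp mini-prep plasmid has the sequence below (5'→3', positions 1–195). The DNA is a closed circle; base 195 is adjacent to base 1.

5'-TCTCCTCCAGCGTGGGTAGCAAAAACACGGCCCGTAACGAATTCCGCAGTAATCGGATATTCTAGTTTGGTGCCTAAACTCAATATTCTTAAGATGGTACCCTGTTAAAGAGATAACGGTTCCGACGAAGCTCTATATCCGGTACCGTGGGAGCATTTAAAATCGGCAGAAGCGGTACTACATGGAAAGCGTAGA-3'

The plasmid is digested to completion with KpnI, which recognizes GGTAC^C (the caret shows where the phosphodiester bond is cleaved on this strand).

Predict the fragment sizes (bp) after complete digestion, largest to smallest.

KpnI sites (GGTACC) start at positions 96, 141.
KpnI cuts after base 5 of each site (before the last base), so after positions 100, 145.
Circular molecule, 2 cuts → 2 fragments:
  101–145 → 45 bp
  146–195 then 1–100 → 50 + 100 = 150 bp
Sorted largest to smallest: 150, 45 bp.

150, 45 bp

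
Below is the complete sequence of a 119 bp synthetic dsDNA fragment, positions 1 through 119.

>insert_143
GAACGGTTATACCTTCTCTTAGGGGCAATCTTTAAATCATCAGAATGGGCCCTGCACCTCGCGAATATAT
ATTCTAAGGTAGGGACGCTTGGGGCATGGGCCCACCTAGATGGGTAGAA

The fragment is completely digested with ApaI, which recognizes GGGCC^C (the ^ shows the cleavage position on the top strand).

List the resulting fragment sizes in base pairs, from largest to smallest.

ApaI sites (GGGCCC) start at positions 47, 98.
ApaI cuts after base 5 of each site (before the last base), so after positions 51, 102.
Linear molecule, 2 cuts → 3 fragments:
  1–51 → 51 bp
  52–102 → 51 bp
  103–119 → 17 bp
Sorted largest to smallest: 51, 51, 17 bp.

51, 51, 17 bp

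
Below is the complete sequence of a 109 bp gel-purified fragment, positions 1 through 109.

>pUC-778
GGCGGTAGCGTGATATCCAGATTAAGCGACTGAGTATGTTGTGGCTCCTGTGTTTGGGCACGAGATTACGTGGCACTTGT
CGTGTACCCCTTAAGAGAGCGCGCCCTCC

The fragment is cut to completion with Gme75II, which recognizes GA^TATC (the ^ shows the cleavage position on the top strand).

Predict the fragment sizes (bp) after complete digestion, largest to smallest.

The Gme75II site (GATATC) starts at position 12.
Gme75II cuts after base 2 of each site, so after position 13.
Linear molecule, 1 cut → 2 fragments:
  1–13 → 13 bp
  14–109 → 96 bp
Sorted largest to smallest: 96, 13 bp.

96, 13 bp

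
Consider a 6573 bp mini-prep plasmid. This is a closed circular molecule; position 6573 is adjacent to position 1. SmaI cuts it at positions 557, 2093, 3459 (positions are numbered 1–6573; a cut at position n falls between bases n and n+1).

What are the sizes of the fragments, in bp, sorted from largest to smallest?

3671, 1536, 1366 bp

Circular molecule, 3 cuts → 3 fragments:
  2093 − 557 = 1536 bp
  3459 − 2093 = 1366 bp
  wrap: 6573 − 3459 + 557 = 3671 bp
Sorted largest to smallest: 3671, 1536, 1366 bp.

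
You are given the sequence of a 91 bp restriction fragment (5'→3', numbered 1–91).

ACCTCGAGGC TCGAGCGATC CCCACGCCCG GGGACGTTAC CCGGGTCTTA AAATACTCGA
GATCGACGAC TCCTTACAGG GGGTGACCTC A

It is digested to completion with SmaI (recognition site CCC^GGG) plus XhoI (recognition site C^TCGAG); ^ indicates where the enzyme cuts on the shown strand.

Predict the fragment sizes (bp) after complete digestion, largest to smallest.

35, 19, 14, 13, 7, 3 bp

SmaI sites (CCCGGG) start at positions 27, 40.
SmaI cuts after base 3 of each site, so after positions 29, 42.
XhoI sites (CTCGAG) start at positions 3, 10, 56.
XhoI cuts after the first base of each site, so after positions 3, 10, 56.
Combined cut positions: 3, 10, 29, 42, 56.
Linear molecule, 5 cuts → 6 fragments:
  1–3 → 3 bp
  4–10 → 7 bp
  11–29 → 19 bp
  30–42 → 13 bp
  43–56 → 14 bp
  57–91 → 35 bp
Sorted largest to smallest: 35, 19, 14, 13, 7, 3 bp.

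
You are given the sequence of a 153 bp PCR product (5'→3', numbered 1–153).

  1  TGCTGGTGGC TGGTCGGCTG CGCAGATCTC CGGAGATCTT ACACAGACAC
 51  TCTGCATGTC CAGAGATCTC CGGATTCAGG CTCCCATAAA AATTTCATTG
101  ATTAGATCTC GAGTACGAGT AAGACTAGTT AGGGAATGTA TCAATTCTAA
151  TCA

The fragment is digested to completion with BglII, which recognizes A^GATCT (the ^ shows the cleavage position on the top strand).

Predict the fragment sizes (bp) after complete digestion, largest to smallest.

BglII sites (AGATCT) start at positions 24, 34, 64, 104.
BglII cuts after the first base of each site, so after positions 24, 34, 64, 104.
Linear molecule, 4 cuts → 5 fragments:
  1–24 → 24 bp
  25–34 → 10 bp
  35–64 → 30 bp
  65–104 → 40 bp
  105–153 → 49 bp
Sorted largest to smallest: 49, 40, 30, 24, 10 bp.

49, 40, 30, 24, 10 bp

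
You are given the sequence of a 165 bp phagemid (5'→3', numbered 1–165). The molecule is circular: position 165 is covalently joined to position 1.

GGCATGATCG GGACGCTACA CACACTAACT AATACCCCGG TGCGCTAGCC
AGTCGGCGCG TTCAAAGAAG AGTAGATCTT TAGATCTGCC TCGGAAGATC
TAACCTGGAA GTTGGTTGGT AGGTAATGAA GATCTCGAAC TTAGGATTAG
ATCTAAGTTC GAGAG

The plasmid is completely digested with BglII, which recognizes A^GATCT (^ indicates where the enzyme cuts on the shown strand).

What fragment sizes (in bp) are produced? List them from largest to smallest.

BglII sites (AGATCT) start at positions 74, 82, 96, 130, 149.
BglII cuts after the first base of each site, so after positions 74, 82, 96, 130, 149.
Circular molecule, 5 cuts → 5 fragments:
  75–82 → 8 bp
  83–96 → 14 bp
  97–130 → 34 bp
  131–149 → 19 bp
  150–165 then 1–74 → 16 + 74 = 90 bp
Sorted largest to smallest: 90, 34, 19, 14, 8 bp.

90, 34, 19, 14, 8 bp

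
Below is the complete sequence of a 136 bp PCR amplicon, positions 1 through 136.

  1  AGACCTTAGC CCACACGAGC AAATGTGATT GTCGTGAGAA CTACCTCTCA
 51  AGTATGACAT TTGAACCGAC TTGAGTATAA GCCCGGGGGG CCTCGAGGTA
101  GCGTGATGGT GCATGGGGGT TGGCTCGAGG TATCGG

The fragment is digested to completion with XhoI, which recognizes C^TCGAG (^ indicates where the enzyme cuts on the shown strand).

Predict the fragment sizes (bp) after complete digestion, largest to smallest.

92, 32, 12 bp

XhoI sites (CTCGAG) start at positions 92, 124.
XhoI cuts after the first base of each site, so after positions 92, 124.
Linear molecule, 2 cuts → 3 fragments:
  1–92 → 92 bp
  93–124 → 32 bp
  125–136 → 12 bp
Sorted largest to smallest: 92, 32, 12 bp.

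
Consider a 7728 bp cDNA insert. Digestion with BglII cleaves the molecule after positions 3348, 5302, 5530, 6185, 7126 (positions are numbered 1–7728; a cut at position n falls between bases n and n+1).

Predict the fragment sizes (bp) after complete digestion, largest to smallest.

Linear molecule, 5 cuts → 6 fragments:
  3348 − 0 = 3348 bp
  5302 − 3348 = 1954 bp
  5530 − 5302 = 228 bp
  6185 − 5530 = 655 bp
  7126 − 6185 = 941 bp
  7728 − 7126 = 602 bp
Sorted largest to smallest: 3348, 1954, 941, 655, 602, 228 bp.

3348, 1954, 941, 655, 602, 228 bp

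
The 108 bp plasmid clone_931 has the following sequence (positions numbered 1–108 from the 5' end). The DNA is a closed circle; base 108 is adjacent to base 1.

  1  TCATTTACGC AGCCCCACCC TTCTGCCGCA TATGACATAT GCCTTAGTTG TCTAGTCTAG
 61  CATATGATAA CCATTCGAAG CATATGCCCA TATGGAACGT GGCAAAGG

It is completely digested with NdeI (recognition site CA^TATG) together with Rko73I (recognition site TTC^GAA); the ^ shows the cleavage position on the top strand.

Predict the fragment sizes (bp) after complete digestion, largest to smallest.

NdeI sites (CATATG) start at positions 29, 36, 61, 81, 89.
NdeI cuts after base 2 of each site, so after positions 30, 37, 62, 82, 90.
The Rko73I site (TTCGAA) starts at position 74.
Rko73I cuts after base 3 of each site, so after position 76.
Combined cut positions: 30, 37, 62, 76, 82, 90.
Circular molecule, 6 cuts → 6 fragments:
  31–37 → 7 bp
  38–62 → 25 bp
  63–76 → 14 bp
  77–82 → 6 bp
  83–90 → 8 bp
  91–108 then 1–30 → 18 + 30 = 48 bp
Sorted largest to smallest: 48, 25, 14, 8, 7, 6 bp.

48, 25, 14, 8, 7, 6 bp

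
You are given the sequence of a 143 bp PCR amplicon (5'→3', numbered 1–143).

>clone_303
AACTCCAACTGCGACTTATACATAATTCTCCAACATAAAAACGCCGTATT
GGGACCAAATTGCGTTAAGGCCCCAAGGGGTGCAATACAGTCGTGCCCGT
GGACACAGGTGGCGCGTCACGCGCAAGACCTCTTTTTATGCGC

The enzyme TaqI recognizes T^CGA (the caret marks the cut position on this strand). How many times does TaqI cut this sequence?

0

No occurrence of TCGA is present in the sequence.
TaqI does not cut: 0 sites.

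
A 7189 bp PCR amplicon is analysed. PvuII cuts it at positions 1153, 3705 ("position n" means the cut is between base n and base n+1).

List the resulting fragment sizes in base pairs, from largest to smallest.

Linear molecule, 2 cuts → 3 fragments:
  1153 − 0 = 1153 bp
  3705 − 1153 = 2552 bp
  7189 − 3705 = 3484 bp
Sorted largest to smallest: 3484, 2552, 1153 bp.

3484, 2552, 1153 bp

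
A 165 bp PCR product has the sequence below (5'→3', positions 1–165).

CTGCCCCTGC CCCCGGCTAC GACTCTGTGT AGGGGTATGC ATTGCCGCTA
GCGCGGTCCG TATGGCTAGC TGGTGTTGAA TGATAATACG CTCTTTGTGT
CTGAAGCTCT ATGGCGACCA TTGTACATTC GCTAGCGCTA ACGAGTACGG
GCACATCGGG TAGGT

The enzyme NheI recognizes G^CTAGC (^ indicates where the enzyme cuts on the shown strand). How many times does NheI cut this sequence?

GCTAGC occurs starting at positions 47, 65, 131.
NheI cuts at 3 sites.

3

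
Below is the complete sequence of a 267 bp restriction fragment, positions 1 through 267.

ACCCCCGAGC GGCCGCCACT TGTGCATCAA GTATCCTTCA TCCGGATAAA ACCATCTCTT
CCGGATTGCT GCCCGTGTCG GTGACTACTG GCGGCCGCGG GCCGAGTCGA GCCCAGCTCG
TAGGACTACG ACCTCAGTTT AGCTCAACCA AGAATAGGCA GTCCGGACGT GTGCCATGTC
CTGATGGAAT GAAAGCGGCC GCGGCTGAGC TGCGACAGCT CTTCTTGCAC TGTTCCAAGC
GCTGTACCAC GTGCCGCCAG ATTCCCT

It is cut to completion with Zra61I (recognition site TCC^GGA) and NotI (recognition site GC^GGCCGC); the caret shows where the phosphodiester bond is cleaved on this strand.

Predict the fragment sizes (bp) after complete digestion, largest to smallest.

Zra61I sites (TCCGGA) start at positions 41, 60, 162.
Zra61I cuts after base 3 of each site, so after positions 43, 62, 164.
NotI sites (GCGGCCGC) start at positions 9, 91, 195.
NotI cuts after base 2 of each site, so after positions 10, 92, 196.
Combined cut positions: 10, 43, 62, 92, 164, 196.
Linear molecule, 6 cuts → 7 fragments:
  1–10 → 10 bp
  11–43 → 33 bp
  44–62 → 19 bp
  63–92 → 30 bp
  93–164 → 72 bp
  165–196 → 32 bp
  197–267 → 71 bp
Sorted largest to smallest: 72, 71, 33, 32, 30, 19, 10 bp.

72, 71, 33, 32, 30, 19, 10 bp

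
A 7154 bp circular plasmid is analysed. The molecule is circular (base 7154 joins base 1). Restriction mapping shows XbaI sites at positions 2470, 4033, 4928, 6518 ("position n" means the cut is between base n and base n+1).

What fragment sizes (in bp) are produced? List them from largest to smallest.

3106, 1590, 1563, 895 bp

Circular molecule, 4 cuts → 4 fragments:
  4033 − 2470 = 1563 bp
  4928 − 4033 = 895 bp
  6518 − 4928 = 1590 bp
  wrap: 7154 − 6518 + 2470 = 3106 bp
Sorted largest to smallest: 3106, 1590, 1563, 895 bp.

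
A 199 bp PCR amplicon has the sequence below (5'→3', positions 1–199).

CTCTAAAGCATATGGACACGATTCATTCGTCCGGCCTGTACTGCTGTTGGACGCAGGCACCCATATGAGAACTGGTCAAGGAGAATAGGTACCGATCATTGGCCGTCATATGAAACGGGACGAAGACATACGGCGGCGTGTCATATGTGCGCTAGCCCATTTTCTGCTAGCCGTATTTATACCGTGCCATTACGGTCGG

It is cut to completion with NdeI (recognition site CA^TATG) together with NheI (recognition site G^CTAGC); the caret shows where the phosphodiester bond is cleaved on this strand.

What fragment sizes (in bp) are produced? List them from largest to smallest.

NdeI sites (CATATG) start at positions 9, 62, 107, 142.
NdeI cuts after base 2 of each site, so after positions 10, 63, 108, 143.
NheI sites (GCTAGC) start at positions 151, 166.
NheI cuts after the first base of each site, so after positions 151, 166.
Combined cut positions: 10, 63, 108, 143, 151, 166.
Linear molecule, 6 cuts → 7 fragments:
  1–10 → 10 bp
  11–63 → 53 bp
  64–108 → 45 bp
  109–143 → 35 bp
  144–151 → 8 bp
  152–166 → 15 bp
  167–199 → 33 bp
Sorted largest to smallest: 53, 45, 35, 33, 15, 10, 8 bp.

53, 45, 35, 33, 15, 10, 8 bp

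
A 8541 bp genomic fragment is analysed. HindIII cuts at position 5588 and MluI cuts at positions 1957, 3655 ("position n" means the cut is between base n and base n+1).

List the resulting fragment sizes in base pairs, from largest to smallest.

Combined cut positions (sorted): 1957, 3655, 5588.
Linear molecule, 3 cuts → 4 fragments:
  1957 − 0 = 1957 bp
  3655 − 1957 = 1698 bp
  5588 − 3655 = 1933 bp
  8541 − 5588 = 2953 bp
Sorted largest to smallest: 2953, 1957, 1933, 1698 bp.

2953, 1957, 1933, 1698 bp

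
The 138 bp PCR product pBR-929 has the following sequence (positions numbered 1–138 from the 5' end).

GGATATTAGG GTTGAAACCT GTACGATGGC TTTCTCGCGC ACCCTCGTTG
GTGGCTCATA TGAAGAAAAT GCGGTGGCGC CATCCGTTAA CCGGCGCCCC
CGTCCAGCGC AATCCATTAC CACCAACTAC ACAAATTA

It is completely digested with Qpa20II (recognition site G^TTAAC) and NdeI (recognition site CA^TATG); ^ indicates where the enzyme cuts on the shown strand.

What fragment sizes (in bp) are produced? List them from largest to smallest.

58, 52, 28 bp

The Qpa20II site (GTTAAC) starts at position 86.
Qpa20II cuts after the first base of each site, so after position 86.
The NdeI site (CATATG) starts at position 57.
NdeI cuts after base 2 of each site, so after position 58.
Combined cut positions: 58, 86.
Linear molecule, 2 cuts → 3 fragments:
  1–58 → 58 bp
  59–86 → 28 bp
  87–138 → 52 bp
Sorted largest to smallest: 58, 52, 28 bp.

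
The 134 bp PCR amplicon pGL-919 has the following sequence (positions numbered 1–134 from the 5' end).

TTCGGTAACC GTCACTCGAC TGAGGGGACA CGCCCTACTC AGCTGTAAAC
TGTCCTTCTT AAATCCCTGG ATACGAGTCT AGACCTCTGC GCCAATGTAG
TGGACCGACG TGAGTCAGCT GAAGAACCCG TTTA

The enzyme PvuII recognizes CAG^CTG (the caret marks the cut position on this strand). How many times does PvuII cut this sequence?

2

CAGCTG occurs starting at positions 40, 116.
PvuII cuts at 2 sites.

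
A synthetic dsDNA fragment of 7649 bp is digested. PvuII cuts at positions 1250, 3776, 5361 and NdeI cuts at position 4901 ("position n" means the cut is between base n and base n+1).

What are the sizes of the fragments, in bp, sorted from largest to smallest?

Combined cut positions (sorted): 1250, 3776, 4901, 5361.
Linear molecule, 4 cuts → 5 fragments:
  1250 − 0 = 1250 bp
  3776 − 1250 = 2526 bp
  4901 − 3776 = 1125 bp
  5361 − 4901 = 460 bp
  7649 − 5361 = 2288 bp
Sorted largest to smallest: 2526, 2288, 1250, 1125, 460 bp.

2526, 2288, 1250, 1125, 460 bp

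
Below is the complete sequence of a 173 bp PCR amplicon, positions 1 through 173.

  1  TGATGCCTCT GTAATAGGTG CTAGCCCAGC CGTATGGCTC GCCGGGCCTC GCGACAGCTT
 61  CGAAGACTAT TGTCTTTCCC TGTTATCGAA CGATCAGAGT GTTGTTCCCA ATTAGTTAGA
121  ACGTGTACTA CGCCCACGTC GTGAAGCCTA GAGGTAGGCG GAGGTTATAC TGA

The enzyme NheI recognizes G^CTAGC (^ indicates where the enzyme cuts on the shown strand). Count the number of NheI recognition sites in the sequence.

GCTAGC occurs starting at position 20.
NheI cuts at 1 site.

1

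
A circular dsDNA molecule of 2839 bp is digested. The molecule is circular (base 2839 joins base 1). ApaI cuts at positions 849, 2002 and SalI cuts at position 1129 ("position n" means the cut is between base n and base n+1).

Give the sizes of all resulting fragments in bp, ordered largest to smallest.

Combined cut positions (sorted): 849, 1129, 2002.
Circular molecule, 3 cuts → 3 fragments:
  1129 − 849 = 280 bp
  2002 − 1129 = 873 bp
  wrap: 2839 − 2002 + 849 = 1686 bp
Sorted largest to smallest: 1686, 873, 280 bp.

1686, 873, 280 bp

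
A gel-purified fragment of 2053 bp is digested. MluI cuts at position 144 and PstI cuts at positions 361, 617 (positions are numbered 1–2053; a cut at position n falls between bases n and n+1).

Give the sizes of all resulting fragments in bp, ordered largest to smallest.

1436, 256, 217, 144 bp

Combined cut positions (sorted): 144, 361, 617.
Linear molecule, 3 cuts → 4 fragments:
  144 − 0 = 144 bp
  361 − 144 = 217 bp
  617 − 361 = 256 bp
  2053 − 617 = 1436 bp
Sorted largest to smallest: 1436, 256, 217, 144 bp.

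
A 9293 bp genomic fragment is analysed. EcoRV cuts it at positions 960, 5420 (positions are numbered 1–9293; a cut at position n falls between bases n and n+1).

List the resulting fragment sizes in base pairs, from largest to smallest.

Linear molecule, 2 cuts → 3 fragments:
  960 − 0 = 960 bp
  5420 − 960 = 4460 bp
  9293 − 5420 = 3873 bp
Sorted largest to smallest: 4460, 3873, 960 bp.

4460, 3873, 960 bp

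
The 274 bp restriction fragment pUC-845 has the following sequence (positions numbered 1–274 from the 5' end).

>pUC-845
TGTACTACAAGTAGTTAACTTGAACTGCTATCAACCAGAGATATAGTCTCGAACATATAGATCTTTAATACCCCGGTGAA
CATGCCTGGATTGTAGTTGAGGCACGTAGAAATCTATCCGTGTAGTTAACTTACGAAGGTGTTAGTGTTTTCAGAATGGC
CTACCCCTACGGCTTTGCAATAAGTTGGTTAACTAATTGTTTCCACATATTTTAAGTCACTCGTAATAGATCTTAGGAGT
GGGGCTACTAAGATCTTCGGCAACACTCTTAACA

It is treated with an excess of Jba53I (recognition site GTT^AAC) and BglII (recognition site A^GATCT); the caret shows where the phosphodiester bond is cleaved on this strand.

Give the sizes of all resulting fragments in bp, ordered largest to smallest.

68, 63, 43, 38, 23, 23, 16 bp

Jba53I sites (GTTAAC) start at positions 14, 125, 188.
Jba53I cuts after base 3 of each site, so after positions 16, 127, 190.
BglII sites (AGATCT) start at positions 59, 228, 251.
BglII cuts after the first base of each site, so after positions 59, 228, 251.
Combined cut positions: 16, 59, 127, 190, 228, 251.
Linear molecule, 6 cuts → 7 fragments:
  1–16 → 16 bp
  17–59 → 43 bp
  60–127 → 68 bp
  128–190 → 63 bp
  191–228 → 38 bp
  229–251 → 23 bp
  252–274 → 23 bp
Sorted largest to smallest: 68, 63, 43, 38, 23, 23, 16 bp.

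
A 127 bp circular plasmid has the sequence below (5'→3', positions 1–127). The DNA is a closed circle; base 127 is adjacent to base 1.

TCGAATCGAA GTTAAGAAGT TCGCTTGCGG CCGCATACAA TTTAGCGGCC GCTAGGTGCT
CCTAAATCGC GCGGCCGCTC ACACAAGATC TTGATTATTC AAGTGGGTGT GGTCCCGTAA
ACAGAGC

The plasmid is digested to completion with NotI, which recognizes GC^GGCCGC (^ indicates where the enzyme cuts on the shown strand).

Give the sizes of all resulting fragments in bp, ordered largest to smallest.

83, 26, 18 bp

NotI sites (GCGGCCGC) start at positions 27, 45, 71.
NotI cuts after base 2 of each site, so after positions 28, 46, 72.
Circular molecule, 3 cuts → 3 fragments:
  29–46 → 18 bp
  47–72 → 26 bp
  73–127 then 1–28 → 55 + 28 = 83 bp
Sorted largest to smallest: 83, 26, 18 bp.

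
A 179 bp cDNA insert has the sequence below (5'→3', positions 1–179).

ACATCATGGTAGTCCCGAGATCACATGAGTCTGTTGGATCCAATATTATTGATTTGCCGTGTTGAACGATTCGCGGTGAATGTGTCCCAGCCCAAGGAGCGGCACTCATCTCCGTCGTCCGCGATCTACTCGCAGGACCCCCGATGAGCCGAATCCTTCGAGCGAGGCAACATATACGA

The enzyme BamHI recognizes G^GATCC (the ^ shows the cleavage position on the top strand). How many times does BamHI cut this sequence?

1

GGATCC occurs starting at position 36.
BamHI cuts at 1 site.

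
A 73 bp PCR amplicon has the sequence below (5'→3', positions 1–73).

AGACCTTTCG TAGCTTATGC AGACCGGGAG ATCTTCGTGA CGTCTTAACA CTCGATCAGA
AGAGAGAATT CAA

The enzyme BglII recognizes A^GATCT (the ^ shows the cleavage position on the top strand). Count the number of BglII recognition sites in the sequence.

1

AGATCT occurs starting at position 29.
BglII cuts at 1 site.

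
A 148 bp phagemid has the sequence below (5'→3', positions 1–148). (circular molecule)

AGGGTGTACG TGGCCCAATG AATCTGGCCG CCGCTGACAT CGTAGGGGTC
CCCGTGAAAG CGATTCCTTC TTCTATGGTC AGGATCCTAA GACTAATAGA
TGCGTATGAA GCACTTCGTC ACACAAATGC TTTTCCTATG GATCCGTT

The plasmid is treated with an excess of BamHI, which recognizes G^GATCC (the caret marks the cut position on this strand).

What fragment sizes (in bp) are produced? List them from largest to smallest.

90, 58 bp

BamHI sites (GGATCC) start at positions 82, 140.
BamHI cuts after the first base of each site, so after positions 82, 140.
Circular molecule, 2 cuts → 2 fragments:
  83–140 → 58 bp
  141–148 then 1–82 → 8 + 82 = 90 bp
Sorted largest to smallest: 90, 58 bp.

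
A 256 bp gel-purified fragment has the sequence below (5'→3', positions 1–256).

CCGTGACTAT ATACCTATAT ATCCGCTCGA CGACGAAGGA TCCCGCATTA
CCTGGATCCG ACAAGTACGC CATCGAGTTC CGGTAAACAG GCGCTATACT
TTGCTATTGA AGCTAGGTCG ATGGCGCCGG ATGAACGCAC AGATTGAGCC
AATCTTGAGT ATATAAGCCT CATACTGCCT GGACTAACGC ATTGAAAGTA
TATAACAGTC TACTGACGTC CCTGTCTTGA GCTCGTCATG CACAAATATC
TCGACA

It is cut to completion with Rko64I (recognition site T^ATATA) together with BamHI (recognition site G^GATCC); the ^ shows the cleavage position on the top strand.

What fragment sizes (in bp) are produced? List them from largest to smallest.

106, 57, 39, 22, 16, 8, 8 bp

Rko64I sites (TATATA) start at positions 8, 16, 160, 199.
Rko64I cuts after the first base of each site, so after positions 8, 16, 160, 199.
BamHI sites (GGATCC) start at positions 38, 54.
BamHI cuts after the first base of each site, so after positions 38, 54.
Combined cut positions: 8, 16, 38, 54, 160, 199.
Linear molecule, 6 cuts → 7 fragments:
  1–8 → 8 bp
  9–16 → 8 bp
  17–38 → 22 bp
  39–54 → 16 bp
  55–160 → 106 bp
  161–199 → 39 bp
  200–256 → 57 bp
Sorted largest to smallest: 106, 57, 39, 22, 16, 8, 8 bp.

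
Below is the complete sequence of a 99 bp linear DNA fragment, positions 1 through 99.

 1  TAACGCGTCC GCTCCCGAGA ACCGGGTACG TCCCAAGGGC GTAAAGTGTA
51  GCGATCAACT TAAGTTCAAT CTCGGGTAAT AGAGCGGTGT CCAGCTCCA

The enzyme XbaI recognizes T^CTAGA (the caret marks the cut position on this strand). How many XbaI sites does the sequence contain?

0

No occurrence of TCTAGA is present in the sequence.
XbaI does not cut: 0 sites.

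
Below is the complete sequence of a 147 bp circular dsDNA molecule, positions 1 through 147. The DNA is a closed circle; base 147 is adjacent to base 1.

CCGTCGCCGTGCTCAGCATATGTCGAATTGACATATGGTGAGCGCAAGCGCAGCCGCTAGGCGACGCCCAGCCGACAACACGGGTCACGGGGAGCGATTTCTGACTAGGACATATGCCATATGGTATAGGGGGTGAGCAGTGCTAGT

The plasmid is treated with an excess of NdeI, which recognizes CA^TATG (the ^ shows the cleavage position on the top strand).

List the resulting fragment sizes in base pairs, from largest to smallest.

79, 46, 15, 7 bp

NdeI sites (CATATG) start at positions 17, 32, 111, 118.
NdeI cuts after base 2 of each site, so after positions 18, 33, 112, 119.
Circular molecule, 4 cuts → 4 fragments:
  19–33 → 15 bp
  34–112 → 79 bp
  113–119 → 7 bp
  120–147 then 1–18 → 28 + 18 = 46 bp
Sorted largest to smallest: 79, 46, 15, 7 bp.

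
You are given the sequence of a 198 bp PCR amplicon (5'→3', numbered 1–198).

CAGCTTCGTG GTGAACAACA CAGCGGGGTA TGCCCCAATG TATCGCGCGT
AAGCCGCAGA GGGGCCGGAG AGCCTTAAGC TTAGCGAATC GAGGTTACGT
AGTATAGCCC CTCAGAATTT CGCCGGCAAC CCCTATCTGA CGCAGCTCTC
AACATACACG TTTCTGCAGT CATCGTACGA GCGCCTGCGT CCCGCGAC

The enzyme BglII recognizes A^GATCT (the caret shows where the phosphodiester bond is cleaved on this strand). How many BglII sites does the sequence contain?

0

No occurrence of AGATCT is present in the sequence.
BglII does not cut: 0 sites.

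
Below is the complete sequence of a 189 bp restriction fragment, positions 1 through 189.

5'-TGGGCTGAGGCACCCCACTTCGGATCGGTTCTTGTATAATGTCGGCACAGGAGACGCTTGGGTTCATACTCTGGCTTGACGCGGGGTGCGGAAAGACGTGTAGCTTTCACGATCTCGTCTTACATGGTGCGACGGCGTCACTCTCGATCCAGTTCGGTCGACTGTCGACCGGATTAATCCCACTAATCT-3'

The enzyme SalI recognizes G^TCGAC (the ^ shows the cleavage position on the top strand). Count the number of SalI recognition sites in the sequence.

2

GTCGAC occurs starting at positions 157, 164.
SalI cuts at 2 sites.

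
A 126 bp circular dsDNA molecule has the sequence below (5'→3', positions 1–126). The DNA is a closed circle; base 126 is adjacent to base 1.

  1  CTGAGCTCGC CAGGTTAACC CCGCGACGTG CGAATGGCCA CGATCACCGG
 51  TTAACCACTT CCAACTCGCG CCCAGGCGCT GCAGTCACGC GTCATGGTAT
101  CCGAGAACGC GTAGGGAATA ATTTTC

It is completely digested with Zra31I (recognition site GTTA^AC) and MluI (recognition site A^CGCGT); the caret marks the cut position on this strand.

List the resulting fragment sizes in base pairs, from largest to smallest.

Zra31I sites (GTTAAC) start at positions 14, 50.
Zra31I cuts after base 4 of each site, so after positions 17, 53.
MluI sites (ACGCGT) start at positions 87, 107.
MluI cuts after the first base of each site, so after positions 87, 107.
Combined cut positions: 17, 53, 87, 107.
Circular molecule, 4 cuts → 4 fragments:
  18–53 → 36 bp
  54–87 → 34 bp
  88–107 → 20 bp
  108–126 then 1–17 → 19 + 17 = 36 bp
Sorted largest to smallest: 36, 36, 34, 20 bp.

36, 36, 34, 20 bp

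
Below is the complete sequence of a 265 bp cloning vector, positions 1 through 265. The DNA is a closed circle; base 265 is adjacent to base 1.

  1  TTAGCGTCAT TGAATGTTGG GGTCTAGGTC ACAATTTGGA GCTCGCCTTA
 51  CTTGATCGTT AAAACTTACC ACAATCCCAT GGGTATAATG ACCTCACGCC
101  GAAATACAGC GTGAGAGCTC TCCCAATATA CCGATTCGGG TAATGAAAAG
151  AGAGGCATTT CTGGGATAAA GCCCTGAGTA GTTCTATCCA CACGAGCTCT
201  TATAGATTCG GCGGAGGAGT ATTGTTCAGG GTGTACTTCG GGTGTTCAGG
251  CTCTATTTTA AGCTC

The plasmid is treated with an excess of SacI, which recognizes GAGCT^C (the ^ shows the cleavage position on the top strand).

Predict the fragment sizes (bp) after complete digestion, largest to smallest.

SacI sites (GAGCTC) start at positions 39, 115, 194.
SacI cuts after base 5 of each site (before the last base), so after positions 43, 119, 198.
Circular molecule, 3 cuts → 3 fragments:
  44–119 → 76 bp
  120–198 → 79 bp
  199–265 then 1–43 → 67 + 43 = 110 bp
Sorted largest to smallest: 110, 79, 76 bp.

110, 79, 76 bp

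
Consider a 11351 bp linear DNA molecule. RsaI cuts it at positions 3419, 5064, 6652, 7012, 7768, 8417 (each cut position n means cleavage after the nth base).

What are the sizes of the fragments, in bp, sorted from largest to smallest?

Linear molecule, 6 cuts → 7 fragments:
  3419 − 0 = 3419 bp
  5064 − 3419 = 1645 bp
  6652 − 5064 = 1588 bp
  7012 − 6652 = 360 bp
  7768 − 7012 = 756 bp
  8417 − 7768 = 649 bp
  11351 − 8417 = 2934 bp
Sorted largest to smallest: 3419, 2934, 1645, 1588, 756, 649, 360 bp.

3419, 2934, 1645, 1588, 756, 649, 360 bp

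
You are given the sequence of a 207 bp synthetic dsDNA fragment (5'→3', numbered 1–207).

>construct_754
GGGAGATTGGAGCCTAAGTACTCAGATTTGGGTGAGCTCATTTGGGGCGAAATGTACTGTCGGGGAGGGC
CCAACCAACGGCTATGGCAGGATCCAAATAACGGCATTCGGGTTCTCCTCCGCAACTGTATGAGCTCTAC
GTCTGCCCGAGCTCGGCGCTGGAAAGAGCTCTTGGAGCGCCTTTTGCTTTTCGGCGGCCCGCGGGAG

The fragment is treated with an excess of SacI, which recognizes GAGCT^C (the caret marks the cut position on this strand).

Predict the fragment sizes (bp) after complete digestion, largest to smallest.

SacI sites (GAGCTC) start at positions 34, 132, 149, 166.
SacI cuts after base 5 of each site (before the last base), so after positions 38, 136, 153, 170.
Linear molecule, 4 cuts → 5 fragments:
  1–38 → 38 bp
  39–136 → 98 bp
  137–153 → 17 bp
  154–170 → 17 bp
  171–207 → 37 bp
Sorted largest to smallest: 98, 38, 37, 17, 17 bp.

98, 38, 37, 17, 17 bp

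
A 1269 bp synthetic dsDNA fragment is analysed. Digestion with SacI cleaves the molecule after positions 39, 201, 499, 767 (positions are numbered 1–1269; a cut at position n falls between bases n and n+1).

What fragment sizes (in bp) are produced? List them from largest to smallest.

Linear molecule, 4 cuts → 5 fragments:
  39 − 0 = 39 bp
  201 − 39 = 162 bp
  499 − 201 = 298 bp
  767 − 499 = 268 bp
  1269 − 767 = 502 bp
Sorted largest to smallest: 502, 298, 268, 162, 39 bp.

502, 298, 268, 162, 39 bp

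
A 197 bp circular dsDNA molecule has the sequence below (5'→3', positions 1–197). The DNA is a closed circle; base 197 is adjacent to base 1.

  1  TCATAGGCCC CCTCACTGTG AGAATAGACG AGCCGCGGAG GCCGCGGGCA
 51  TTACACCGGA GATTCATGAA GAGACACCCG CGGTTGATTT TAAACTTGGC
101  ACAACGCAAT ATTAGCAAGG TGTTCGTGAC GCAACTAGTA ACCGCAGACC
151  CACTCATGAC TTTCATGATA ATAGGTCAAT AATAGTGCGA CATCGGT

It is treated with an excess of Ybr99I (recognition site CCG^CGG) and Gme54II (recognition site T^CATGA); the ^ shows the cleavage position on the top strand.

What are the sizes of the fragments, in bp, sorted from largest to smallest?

74, 69, 20, 16, 9, 9 bp

Ybr99I sites (CCGCGG) start at positions 33, 42, 78.
Ybr99I cuts after base 3 of each site, so after positions 35, 44, 80.
Gme54II sites (TCATGA) start at positions 64, 154, 163.
Gme54II cuts after the first base of each site, so after positions 64, 154, 163.
Combined cut positions: 35, 44, 64, 80, 154, 163.
Circular molecule, 6 cuts → 6 fragments:
  36–44 → 9 bp
  45–64 → 20 bp
  65–80 → 16 bp
  81–154 → 74 bp
  155–163 → 9 bp
  164–197 then 1–35 → 34 + 35 = 69 bp
Sorted largest to smallest: 74, 69, 20, 16, 9, 9 bp.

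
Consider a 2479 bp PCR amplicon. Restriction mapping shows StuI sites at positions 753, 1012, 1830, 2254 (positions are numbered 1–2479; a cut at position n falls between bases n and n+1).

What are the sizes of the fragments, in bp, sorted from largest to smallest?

Linear molecule, 4 cuts → 5 fragments:
  753 − 0 = 753 bp
  1012 − 753 = 259 bp
  1830 − 1012 = 818 bp
  2254 − 1830 = 424 bp
  2479 − 2254 = 225 bp
Sorted largest to smallest: 818, 753, 424, 259, 225 bp.

818, 753, 424, 259, 225 bp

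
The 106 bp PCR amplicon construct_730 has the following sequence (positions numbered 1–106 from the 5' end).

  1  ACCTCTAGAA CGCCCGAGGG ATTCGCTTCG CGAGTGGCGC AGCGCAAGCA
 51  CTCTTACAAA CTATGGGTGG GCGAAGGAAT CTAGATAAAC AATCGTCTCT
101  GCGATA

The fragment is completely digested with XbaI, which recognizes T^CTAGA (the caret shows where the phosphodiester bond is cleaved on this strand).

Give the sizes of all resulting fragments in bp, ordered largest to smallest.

XbaI sites (TCTAGA) start at positions 4, 80.
XbaI cuts after the first base of each site, so after positions 4, 80.
Linear molecule, 2 cuts → 3 fragments:
  1–4 → 4 bp
  5–80 → 76 bp
  81–106 → 26 bp
Sorted largest to smallest: 76, 26, 4 bp.

76, 26, 4 bp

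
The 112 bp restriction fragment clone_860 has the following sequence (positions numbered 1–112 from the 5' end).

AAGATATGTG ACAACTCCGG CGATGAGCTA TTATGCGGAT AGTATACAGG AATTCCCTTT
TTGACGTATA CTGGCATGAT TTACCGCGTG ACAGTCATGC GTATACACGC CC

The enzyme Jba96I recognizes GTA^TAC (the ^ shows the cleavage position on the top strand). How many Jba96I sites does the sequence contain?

3

GTATAC occurs starting at positions 42, 66, 101.
Jba96I cuts at 3 sites.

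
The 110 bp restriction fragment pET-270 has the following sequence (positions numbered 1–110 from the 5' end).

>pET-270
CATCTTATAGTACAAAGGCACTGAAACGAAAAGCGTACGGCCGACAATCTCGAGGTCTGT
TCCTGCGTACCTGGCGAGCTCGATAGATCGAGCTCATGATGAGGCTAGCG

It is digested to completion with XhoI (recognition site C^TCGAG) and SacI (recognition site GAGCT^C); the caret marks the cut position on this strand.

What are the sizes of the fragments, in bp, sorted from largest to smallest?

The XhoI site (CTCGAG) starts at position 49.
XhoI cuts after the first base of each site, so after position 49.
SacI sites (GAGCTC) start at positions 76, 90.
SacI cuts after base 5 of each site (before the last base), so after positions 80, 94.
Combined cut positions: 49, 80, 94.
Linear molecule, 3 cuts → 4 fragments:
  1–49 → 49 bp
  50–80 → 31 bp
  81–94 → 14 bp
  95–110 → 16 bp
Sorted largest to smallest: 49, 31, 16, 14 bp.

49, 31, 16, 14 bp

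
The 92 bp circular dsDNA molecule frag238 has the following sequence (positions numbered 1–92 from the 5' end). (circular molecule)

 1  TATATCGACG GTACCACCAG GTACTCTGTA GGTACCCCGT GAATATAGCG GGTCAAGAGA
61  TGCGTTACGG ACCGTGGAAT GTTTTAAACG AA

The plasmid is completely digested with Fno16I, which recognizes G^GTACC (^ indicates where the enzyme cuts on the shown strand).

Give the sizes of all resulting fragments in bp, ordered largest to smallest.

Fno16I sites (GGTACC) start at positions 10, 31.
Fno16I cuts after the first base of each site, so after positions 10, 31.
Circular molecule, 2 cuts → 2 fragments:
  11–31 → 21 bp
  32–92 then 1–10 → 61 + 10 = 71 bp
Sorted largest to smallest: 71, 21 bp.

71, 21 bp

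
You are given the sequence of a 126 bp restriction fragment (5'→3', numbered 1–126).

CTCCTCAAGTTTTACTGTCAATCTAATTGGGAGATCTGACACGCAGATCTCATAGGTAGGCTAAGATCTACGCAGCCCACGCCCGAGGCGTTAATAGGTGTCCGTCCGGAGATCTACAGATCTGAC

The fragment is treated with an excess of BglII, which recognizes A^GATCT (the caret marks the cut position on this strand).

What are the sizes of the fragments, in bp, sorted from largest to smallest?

BglII sites (AGATCT) start at positions 32, 45, 64, 110, 118.
BglII cuts after the first base of each site, so after positions 32, 45, 64, 110, 118.
Linear molecule, 5 cuts → 6 fragments:
  1–32 → 32 bp
  33–45 → 13 bp
  46–64 → 19 bp
  65–110 → 46 bp
  111–118 → 8 bp
  119–126 → 8 bp
Sorted largest to smallest: 46, 32, 19, 13, 8, 8 bp.

46, 32, 19, 13, 8, 8 bp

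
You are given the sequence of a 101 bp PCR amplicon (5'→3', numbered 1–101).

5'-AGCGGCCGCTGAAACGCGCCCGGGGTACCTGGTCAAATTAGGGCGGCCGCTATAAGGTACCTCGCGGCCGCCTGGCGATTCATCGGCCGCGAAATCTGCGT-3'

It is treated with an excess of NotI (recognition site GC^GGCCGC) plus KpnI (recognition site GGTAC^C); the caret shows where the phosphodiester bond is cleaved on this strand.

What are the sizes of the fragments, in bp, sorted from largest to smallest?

NotI sites (GCGGCCGC) start at positions 2, 43, 64.
NotI cuts after base 2 of each site, so after positions 3, 44, 65.
KpnI sites (GGTACC) start at positions 24, 56.
KpnI cuts after base 5 of each site (before the last base), so after positions 28, 60.
Combined cut positions: 3, 28, 44, 60, 65.
Linear molecule, 5 cuts → 6 fragments:
  1–3 → 3 bp
  4–28 → 25 bp
  29–44 → 16 bp
  45–60 → 16 bp
  61–65 → 5 bp
  66–101 → 36 bp
Sorted largest to smallest: 36, 25, 16, 16, 5, 3 bp.

36, 25, 16, 16, 5, 3 bp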